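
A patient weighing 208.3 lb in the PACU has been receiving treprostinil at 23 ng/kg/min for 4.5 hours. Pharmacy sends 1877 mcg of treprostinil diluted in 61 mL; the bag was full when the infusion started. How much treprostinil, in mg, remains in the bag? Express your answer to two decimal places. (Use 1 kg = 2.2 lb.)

Weight = 208.3 lb ÷ 2.2 lb/kg = 94.68182 kg
Dose = 23 ng/kg/min × 94.68182 kg = 2177.682 ng/min
2177.682 ng/min × 60 min/hr = 130660.9 ng/hr
Concentration = 1877 mcg ÷ 61 mL = 30.77049 mcg/mL = 30770.49 ng/mL
Rate = 130660.9 ng/hr ÷ 30770.49 ng/mL = 4.246306 mL/hr
Volume infused = 4.246306 mL/hr × 4.5 hr = 19.10837 mL
Volume remaining = 61 − 19.10837 = 41.89163 mL
Drug remaining = 41.89163 mL × 30770.49 ng/mL = 1289026 ng = 1.289026 mg

1.29 mg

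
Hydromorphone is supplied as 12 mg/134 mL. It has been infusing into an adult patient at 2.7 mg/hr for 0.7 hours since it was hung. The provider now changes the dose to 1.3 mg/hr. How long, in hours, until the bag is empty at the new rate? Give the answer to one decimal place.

Initial rate:
Concentration = 12 mg ÷ 134 mL = 0.08955224 mg/mL
Rate = 2.7 mg/hr ÷ 0.08955224 mg/mL = 30.15 mL/hr
Volume infused so far = 30.15 mL/hr × 0.7 hr = 21.105 mL
Volume remaining = 134 − 21.105 = 112.895 mL
New rate:
Rate = 1.3 mg/hr ÷ 0.08955224 mg/mL = 14.51667 mL/hr
Time remaining = 112.895 mL ÷ 14.51667 mL/hr = 7.776923 hr

7.8 hours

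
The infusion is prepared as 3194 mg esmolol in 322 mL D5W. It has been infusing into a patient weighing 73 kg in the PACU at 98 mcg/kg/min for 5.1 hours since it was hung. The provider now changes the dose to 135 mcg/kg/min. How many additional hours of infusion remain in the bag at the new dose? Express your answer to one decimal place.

Initial rate:
Dose = 98 mcg/kg/min × 73 kg = 7154 mcg/min
7154 mcg/min × 60 min/hr = 429240 mcg/hr
Concentration = 3194 mg ÷ 322 mL = 9.919255 mg/mL = 9919.255 mcg/mL
Rate = 429240 mcg/hr ÷ 9919.255 mcg/mL = 43.27341 mL/hr
Volume infused so far = 43.27341 mL/hr × 5.1 hr = 220.6944 mL
Volume remaining = 322 − 220.6944 = 101.3056 mL
New rate:
Dose = 135 mcg/kg/min × 73 kg = 9855 mcg/min
9855 mcg/min × 60 min/hr = 591300 mcg/hr
Rate = 591300 mcg/hr ÷ 9919.255 mcg/mL = 59.61133 mL/hr
Time remaining = 101.3056 mL ÷ 59.61133 mL/hr = 1.699435 hr

1.7 hours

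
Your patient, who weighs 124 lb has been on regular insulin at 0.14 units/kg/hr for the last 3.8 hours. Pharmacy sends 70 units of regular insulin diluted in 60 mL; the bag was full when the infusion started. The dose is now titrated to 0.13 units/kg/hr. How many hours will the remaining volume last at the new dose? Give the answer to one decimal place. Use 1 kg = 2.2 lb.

Initial rate:
Weight = 124 lb ÷ 2.2 lb/kg = 56.36364 kg
Dose = 0.14 units/kg/hr × 56.36364 kg = 7.890909 units/hr
Concentration = 70 units ÷ 60 mL = 1.166667 units/mL
Rate = 7.890909 units/hr ÷ 1.166667 units/mL = 6.763636 mL/hr
Volume infused so far = 6.763636 mL/hr × 3.8 hr = 25.70182 mL
Volume remaining = 60 − 25.70182 = 34.29818 mL
New rate:
Dose = 0.13 units/kg/hr × 56.36364 kg = 7.327273 units/hr
Rate = 7.327273 units/hr ÷ 1.166667 units/mL = 6.280519 mL/hr
Time remaining = 34.29818 mL ÷ 6.280519 mL/hr = 5.461042 hr

5.5 hours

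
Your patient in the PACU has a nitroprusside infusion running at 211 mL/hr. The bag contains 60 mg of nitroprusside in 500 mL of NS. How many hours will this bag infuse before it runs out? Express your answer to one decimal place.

2.4 hours

Duration = 500 mL ÷ 211 mL/hr = 2.369668 hr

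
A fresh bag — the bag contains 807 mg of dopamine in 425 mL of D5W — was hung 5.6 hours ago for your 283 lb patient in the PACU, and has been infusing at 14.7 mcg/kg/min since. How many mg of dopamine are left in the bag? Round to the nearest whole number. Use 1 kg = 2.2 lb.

Weight = 283 lb ÷ 2.2 lb/kg = 128.6364 kg
Dose = 14.7 mcg/kg/min × 128.6364 kg = 1890.955 mcg/min
1890.955 mcg/min × 60 min/hr = 113457.3 mcg/hr
Concentration = 807 mg ÷ 425 mL = 1.898824 mg/mL = 1898.824 mcg/mL
Rate = 113457.3 mcg/hr ÷ 1898.824 mcg/mL = 59.75135 mL/hr
Volume infused = 59.75135 mL/hr × 5.6 hr = 334.6076 mL
Volume remaining = 425 − 334.6076 = 90.39243 mL
Drug remaining = 90.39243 mL × 1898.824 mcg/mL = 171639.3 mcg = 171.6393 mg

172 mg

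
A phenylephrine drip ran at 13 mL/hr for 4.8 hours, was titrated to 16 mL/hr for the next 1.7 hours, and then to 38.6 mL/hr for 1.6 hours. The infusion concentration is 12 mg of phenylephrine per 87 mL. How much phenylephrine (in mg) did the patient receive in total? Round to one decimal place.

20.9 mg

Concentration = 12 mg ÷ 87 mL = 0.137931 mg/mL
Stage 1: 13 mL/hr × 4.8 hr = 62.4 mL → 62.4 mL × 0.137931 mg/mL = 8.606897 mg
Stage 2: 16 mL/hr × 1.7 hr = 27.2 mL → 27.2 mL × 0.137931 mg/mL = 3.751724 mg
Stage 3: 38.6 mL/hr × 1.6 hr = 61.76 mL → 61.76 mL × 0.137931 mg/mL = 8.518621 mg
Total = 8.606897 + 3.751724 + 8.518621 = 20.87724 mg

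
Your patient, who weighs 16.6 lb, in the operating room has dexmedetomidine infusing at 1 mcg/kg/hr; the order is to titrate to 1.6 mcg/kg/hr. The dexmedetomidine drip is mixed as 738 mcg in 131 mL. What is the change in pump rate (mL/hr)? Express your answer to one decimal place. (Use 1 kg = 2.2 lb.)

0.8 mL/hr

At the current dose:
Weight = 16.6 lb ÷ 2.2 lb/kg = 7.545455 kg
Dose = 1 mcg/kg/hr × 7.545455 kg = 7.545455 mcg/hr
Concentration = 738 mcg ÷ 131 mL = 5.633588 mcg/mL
Rate = 7.545455 mcg/hr ÷ 5.633588 mcg/mL = 1.339369 mL/hr
At the new dose:
Dose = 1.6 mcg/kg/hr × 7.545455 kg = 12.07273 mcg/hr
Rate = 12.07273 mcg/hr ÷ 5.633588 mcg/mL = 2.142991 mL/hr
Change = 2.142991 − 1.339369 = 0.8036216 mL/hr → 0.8036216 mL/hr increase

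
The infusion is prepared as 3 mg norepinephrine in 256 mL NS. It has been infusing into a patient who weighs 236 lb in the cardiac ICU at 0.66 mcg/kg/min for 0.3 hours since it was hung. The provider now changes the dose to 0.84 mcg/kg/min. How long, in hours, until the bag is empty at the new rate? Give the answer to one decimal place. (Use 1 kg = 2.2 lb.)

Initial rate:
Weight = 236 lb ÷ 2.2 lb/kg = 107.2727 kg
Dose = 0.66 mcg/kg/min × 107.2727 kg = 70.8 mcg/min
70.8 mcg/min × 60 min/hr = 4248 mcg/hr
Concentration = 3 mg ÷ 256 mL = 0.01171875 mg/mL = 11.71875 mcg/mL
Rate = 4248 mcg/hr ÷ 11.71875 mcg/mL = 362.496 mL/hr
Volume infused so far = 362.496 mL/hr × 0.3 hr = 108.7488 mL
Volume remaining = 256 − 108.7488 = 147.2512 mL
New rate:
Dose = 0.84 mcg/kg/min × 107.2727 kg = 90.10909 mcg/min
90.10909 mcg/min × 60 min/hr = 5406.545 mcg/hr
Rate = 5406.545 mcg/hr ÷ 11.71875 mcg/mL = 461.3585 mL/hr
Time remaining = 147.2512 mL ÷ 461.3585 mL/hr = 0.3191687 hr

0.3 hours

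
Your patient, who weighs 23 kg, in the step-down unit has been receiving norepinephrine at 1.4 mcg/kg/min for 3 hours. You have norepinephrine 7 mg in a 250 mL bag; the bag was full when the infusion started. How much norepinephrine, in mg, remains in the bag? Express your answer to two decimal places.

Dose = 1.4 mcg/kg/min × 23 kg = 32.2 mcg/min
32.2 mcg/min × 60 min/hr = 1932 mcg/hr
Concentration = 7 mg ÷ 250 mL = 0.028 mg/mL = 28 mcg/mL
Rate = 1932 mcg/hr ÷ 28 mcg/mL = 69 mL/hr
Volume infused = 69 mL/hr × 3 hr = 207 mL
Volume remaining = 250 − 207 = 43 mL
Drug remaining = 43 mL × 28 mcg/mL = 1204 mcg = 1.204 mg

1.20 mg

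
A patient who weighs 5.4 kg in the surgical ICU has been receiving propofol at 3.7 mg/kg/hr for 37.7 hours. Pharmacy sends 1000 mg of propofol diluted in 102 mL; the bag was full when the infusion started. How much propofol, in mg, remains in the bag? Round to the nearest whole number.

247 mg

Dose = 3.7 mg/kg/hr × 5.4 kg = 19.98 mg/hr
Concentration = 1000 mg ÷ 102 mL = 9.803922 mg/mL
Rate = 19.98 mg/hr ÷ 9.803922 mg/mL = 2.03796 mL/hr
Volume infused = 2.03796 mL/hr × 37.7 hr = 76.83109 mL
Volume remaining = 102 − 76.83109 = 25.16891 mL
Drug remaining = 25.16891 mL × 9.803922 mg/mL = 246.754 mg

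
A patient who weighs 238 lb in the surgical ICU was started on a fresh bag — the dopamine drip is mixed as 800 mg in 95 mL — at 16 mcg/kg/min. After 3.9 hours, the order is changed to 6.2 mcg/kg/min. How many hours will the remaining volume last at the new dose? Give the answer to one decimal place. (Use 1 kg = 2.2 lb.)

9.8 hours

Initial rate:
Weight = 238 lb ÷ 2.2 lb/kg = 108.1818 kg
Dose = 16 mcg/kg/min × 108.1818 kg = 1730.909 mcg/min
1730.909 mcg/min × 60 min/hr = 103854.5 mcg/hr
Concentration = 800 mg ÷ 95 mL = 8.421053 mg/mL = 8421.053 mcg/mL
Rate = 103854.5 mcg/hr ÷ 8421.053 mcg/mL = 12.33273 mL/hr
Volume infused so far = 12.33273 mL/hr × 3.9 hr = 48.09764 mL
Volume remaining = 95 − 48.09764 = 46.90236 mL
New rate:
Dose = 6.2 mcg/kg/min × 108.1818 kg = 670.7273 mcg/min
670.7273 mcg/min × 60 min/hr = 40243.64 mcg/hr
Rate = 40243.64 mcg/hr ÷ 8421.053 mcg/mL = 4.778932 mL/hr
Time remaining = 46.90236 mL ÷ 4.778932 mL/hr = 9.814403 hr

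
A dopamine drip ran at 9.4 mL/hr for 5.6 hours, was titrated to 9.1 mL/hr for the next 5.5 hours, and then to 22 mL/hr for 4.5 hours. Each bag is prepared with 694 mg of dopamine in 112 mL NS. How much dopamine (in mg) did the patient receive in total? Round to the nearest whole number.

1250 mg

Concentration = 694 mg ÷ 112 mL = 6.196429 mg/mL
Stage 1: 9.4 mL/hr × 5.6 hr = 52.64 mL → 52.64 mL × 6.196429 mg/mL = 326.18 mg
Stage 2: 9.1 mL/hr × 5.5 hr = 50.05 mL → 50.05 mL × 6.196429 mg/mL = 310.1312 mg
Stage 3: 22 mL/hr × 4.5 hr = 99 mL → 99 mL × 6.196429 mg/mL = 613.4464 mg
Total = 326.18 + 310.1312 + 613.4464 = 1249.758 mg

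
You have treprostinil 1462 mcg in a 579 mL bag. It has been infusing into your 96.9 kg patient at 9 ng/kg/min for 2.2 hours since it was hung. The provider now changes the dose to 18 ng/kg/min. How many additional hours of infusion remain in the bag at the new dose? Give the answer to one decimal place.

Initial rate:
Dose = 9 ng/kg/min × 96.9 kg = 872.1 ng/min
872.1 ng/min × 60 min/hr = 52326 ng/hr
Concentration = 1462 mcg ÷ 579 mL = 2.525043 mcg/mL = 2525.043 ng/mL
Rate = 52326 ng/hr ÷ 2525.043 ng/mL = 20.72281 mL/hr
Volume infused so far = 20.72281 mL/hr × 2.2 hr = 45.59019 mL
Volume remaining = 579 − 45.59019 = 533.4098 mL
New rate:
Dose = 18 ng/kg/min × 96.9 kg = 1744.2 ng/min
1744.2 ng/min × 60 min/hr = 104652 ng/hr
Rate = 104652 ng/hr ÷ 2525.043 ng/mL = 41.44563 mL/hr
Time remaining = 533.4098 mL ÷ 41.44563 mL/hr = 12.87011 hr

12.9 hours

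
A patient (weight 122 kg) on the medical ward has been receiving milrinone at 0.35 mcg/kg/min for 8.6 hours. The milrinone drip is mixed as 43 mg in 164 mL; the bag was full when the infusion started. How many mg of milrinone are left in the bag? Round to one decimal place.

21.0 mg

Dose = 0.35 mcg/kg/min × 122 kg = 42.7 mcg/min
42.7 mcg/min × 60 min/hr = 2562 mcg/hr
Concentration = 43 mg ÷ 164 mL = 0.2621951 mg/mL = 262.1951 mcg/mL
Rate = 2562 mcg/hr ÷ 262.1951 mcg/mL = 9.771349 mL/hr
Volume infused = 9.771349 mL/hr × 8.6 hr = 84.0336 mL
Volume remaining = 164 − 84.0336 = 79.9664 mL
Drug remaining = 79.9664 mL × 262.1951 mcg/mL = 20966.8 mcg = 20.9668 mg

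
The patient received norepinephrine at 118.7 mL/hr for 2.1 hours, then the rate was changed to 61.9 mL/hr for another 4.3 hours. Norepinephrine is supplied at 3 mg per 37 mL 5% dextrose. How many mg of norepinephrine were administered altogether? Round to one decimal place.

41.8 mg

Concentration = 3 mg ÷ 37 mL = 0.08108108 mg/mL
Stage 1: 118.7 mL/hr × 2.1 hr = 249.27 mL → 249.27 mL × 0.08108108 mg/mL = 20.21108 mg
Stage 2: 61.9 mL/hr × 4.3 hr = 266.17 mL → 266.17 mL × 0.08108108 mg/mL = 21.58135 mg
Total = 20.21108 + 21.58135 = 41.79243 mg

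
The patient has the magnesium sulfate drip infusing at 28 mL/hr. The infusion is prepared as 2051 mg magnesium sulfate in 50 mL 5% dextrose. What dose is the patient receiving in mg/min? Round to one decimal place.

Concentration = 2051 mg ÷ 50 mL = 41.02 mg/mL
Drug rate = 28 mL/hr × 41.02 mg/mL = 1148.56 mg/hr
1148.56 mg/hr ÷ 60 min/hr = 19.14267 mg/min

19.1 mg/min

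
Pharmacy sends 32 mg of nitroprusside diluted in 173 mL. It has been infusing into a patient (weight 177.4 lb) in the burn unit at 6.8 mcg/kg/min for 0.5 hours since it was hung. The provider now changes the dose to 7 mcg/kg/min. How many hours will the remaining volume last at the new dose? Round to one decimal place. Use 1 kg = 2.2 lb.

0.5 hours

Initial rate:
Weight = 177.4 lb ÷ 2.2 lb/kg = 80.63636 kg
Dose = 6.8 mcg/kg/min × 80.63636 kg = 548.3273 mcg/min
548.3273 mcg/min × 60 min/hr = 32899.64 mcg/hr
Concentration = 32 mg ÷ 173 mL = 0.1849711 mg/mL = 184.9711 mcg/mL
Rate = 32899.64 mcg/hr ÷ 184.9711 mcg/mL = 177.8637 mL/hr
Volume infused so far = 177.8637 mL/hr × 0.5 hr = 88.93183 mL
Volume remaining = 173 − 88.93183 = 84.06817 mL
New rate:
Dose = 7 mcg/kg/min × 80.63636 kg = 564.4545 mcg/min
564.4545 mcg/min × 60 min/hr = 33867.27 mcg/hr
Rate = 33867.27 mcg/hr ÷ 184.9711 mcg/mL = 183.0949 mL/hr
Time remaining = 84.06817 mL ÷ 183.0949 mL/hr = 0.4591507 hr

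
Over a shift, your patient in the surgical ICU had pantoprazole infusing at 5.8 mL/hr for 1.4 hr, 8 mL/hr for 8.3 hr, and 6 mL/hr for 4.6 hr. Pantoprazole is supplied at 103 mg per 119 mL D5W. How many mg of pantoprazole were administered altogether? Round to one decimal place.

Concentration = 103 mg ÷ 119 mL = 0.8655462 mg/mL
Stage 1: 5.8 mL/hr × 1.4 hr = 8.12 mL → 8.12 mL × 0.8655462 mg/mL = 7.028235 mg
Stage 2: 8 mL/hr × 8.3 hr = 66.4 mL → 66.4 mL × 0.8655462 mg/mL = 57.47227 mg
Stage 3: 6 mL/hr × 4.6 hr = 27.6 mL → 27.6 mL × 0.8655462 mg/mL = 23.88908 mg
Total = 7.028235 + 57.47227 + 23.88908 = 88.38958 mg

88.4 mg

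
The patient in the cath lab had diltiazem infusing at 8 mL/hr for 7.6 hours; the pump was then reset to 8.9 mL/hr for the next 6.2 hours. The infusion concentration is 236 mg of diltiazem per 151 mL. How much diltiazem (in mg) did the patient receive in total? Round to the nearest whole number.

181 mg

Concentration = 236 mg ÷ 151 mL = 1.562914 mg/mL
Stage 1: 8 mL/hr × 7.6 hr = 60.8 mL → 60.8 mL × 1.562914 mg/mL = 95.02517 mg
Stage 2: 8.9 mL/hr × 6.2 hr = 55.18 mL → 55.18 mL × 1.562914 mg/mL = 86.24159 mg
Total = 95.02517 + 86.24159 = 181.2668 mg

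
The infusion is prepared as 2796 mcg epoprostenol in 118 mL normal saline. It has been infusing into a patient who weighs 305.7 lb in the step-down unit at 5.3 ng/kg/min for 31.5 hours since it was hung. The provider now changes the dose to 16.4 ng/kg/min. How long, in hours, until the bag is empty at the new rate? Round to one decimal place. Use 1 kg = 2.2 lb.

10.3 hours

Initial rate:
Weight = 305.7 lb ÷ 2.2 lb/kg = 138.9545 kg
Dose = 5.3 ng/kg/min × 138.9545 kg = 736.4591 ng/min
736.4591 ng/min × 60 min/hr = 44187.55 ng/hr
Concentration = 2796 mcg ÷ 118 mL = 23.69492 mcg/mL = 23694.92 ng/mL
Rate = 44187.55 ng/hr ÷ 23694.92 ng/mL = 1.864853 mL/hr
Volume infused so far = 1.864853 mL/hr × 31.5 hr = 58.74288 mL
Volume remaining = 118 − 58.74288 = 59.25712 mL
New rate:
Dose = 16.4 ng/kg/min × 138.9545 kg = 2278.855 ng/min
2278.855 ng/min × 60 min/hr = 136731.3 ng/hr
Rate = 136731.3 ng/hr ÷ 23694.92 ng/mL = 5.77049 mL/hr
Time remaining = 59.25712 mL ÷ 5.77049 mL/hr = 10.26899 hr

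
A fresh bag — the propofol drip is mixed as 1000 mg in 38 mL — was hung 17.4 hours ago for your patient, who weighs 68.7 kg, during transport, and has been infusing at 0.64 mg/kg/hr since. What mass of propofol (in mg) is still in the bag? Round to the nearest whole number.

Dose = 0.64 mg/kg/hr × 68.7 kg = 43.968 mg/hr
Concentration = 1000 mg ÷ 38 mL = 26.31579 mg/mL
Rate = 43.968 mg/hr ÷ 26.31579 mg/mL = 1.670784 mL/hr
Volume infused = 1.670784 mL/hr × 17.4 hr = 29.07164 mL
Volume remaining = 38 − 29.07164 = 8.928358 mL
Drug remaining = 8.928358 mL × 26.31579 mg/mL = 234.9568 mg

235 mg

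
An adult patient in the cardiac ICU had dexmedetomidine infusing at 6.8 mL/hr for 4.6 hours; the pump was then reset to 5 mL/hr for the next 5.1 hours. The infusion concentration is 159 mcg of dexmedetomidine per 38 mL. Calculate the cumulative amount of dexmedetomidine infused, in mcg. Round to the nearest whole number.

238 mcg

Concentration = 159 mcg ÷ 38 mL = 4.184211 mcg/mL
Stage 1: 6.8 mL/hr × 4.6 hr = 31.28 mL → 31.28 mL × 4.184211 mcg/mL = 130.8821 mcg
Stage 2: 5 mL/hr × 5.1 hr = 25.5 mL → 25.5 mL × 4.184211 mcg/mL = 106.6974 mcg
Total = 130.8821 + 106.6974 = 237.5795 mcg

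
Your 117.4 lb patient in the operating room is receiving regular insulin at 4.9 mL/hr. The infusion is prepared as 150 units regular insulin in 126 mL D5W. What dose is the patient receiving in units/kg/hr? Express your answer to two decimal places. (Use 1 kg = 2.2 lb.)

0.11 units/kg/hr

Weight = 117.4 lb ÷ 2.2 lb/kg = 53.36364 kg
Concentration = 150 units ÷ 126 mL = 1.190476 units/mL
Drug rate = 4.9 mL/hr × 1.190476 units/mL = 5.833333 units/hr
5.833333 units/hr ÷ 53.36364 kg = 0.1093129 units/kg/hr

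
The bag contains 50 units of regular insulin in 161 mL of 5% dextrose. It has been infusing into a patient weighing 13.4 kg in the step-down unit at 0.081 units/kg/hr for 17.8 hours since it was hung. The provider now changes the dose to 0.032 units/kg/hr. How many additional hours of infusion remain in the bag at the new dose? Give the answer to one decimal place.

Initial rate:
Dose = 0.081 units/kg/hr × 13.4 kg = 1.0854 units/hr
Concentration = 50 units ÷ 161 mL = 0.310559 units/mL
Rate = 1.0854 units/hr ÷ 0.310559 units/mL = 3.494988 mL/hr
Volume infused so far = 3.494988 mL/hr × 17.8 hr = 62.21079 mL
Volume remaining = 161 − 62.21079 = 98.78921 mL
New rate:
Dose = 0.032 units/kg/hr × 13.4 kg = 0.4288 units/hr
Rate = 0.4288 units/hr ÷ 0.310559 units/mL = 1.380736 mL/hr
Time remaining = 98.78921 mL ÷ 1.380736 mL/hr = 71.54823 hr

71.5 hours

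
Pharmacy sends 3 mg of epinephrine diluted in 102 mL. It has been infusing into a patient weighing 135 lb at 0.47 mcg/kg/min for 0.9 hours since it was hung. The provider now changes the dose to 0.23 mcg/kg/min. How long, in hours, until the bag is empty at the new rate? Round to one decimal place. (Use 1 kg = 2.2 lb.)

Initial rate:
Weight = 135 lb ÷ 2.2 lb/kg = 61.36364 kg
Dose = 0.47 mcg/kg/min × 61.36364 kg = 28.84091 mcg/min
28.84091 mcg/min × 60 min/hr = 1730.455 mcg/hr
Concentration = 3 mg ÷ 102 mL = 0.02941176 mg/mL = 29.41176 mcg/mL
Rate = 1730.455 mcg/hr ÷ 29.41176 mcg/mL = 58.83545 mL/hr
Volume infused so far = 58.83545 mL/hr × 0.9 hr = 52.95191 mL
Volume remaining = 102 − 52.95191 = 49.04809 mL
New rate:
Dose = 0.23 mcg/kg/min × 61.36364 kg = 14.11364 mcg/min
14.11364 mcg/min × 60 min/hr = 846.8182 mcg/hr
Rate = 846.8182 mcg/hr ÷ 29.41176 mcg/mL = 28.79182 mL/hr
Time remaining = 49.04809 mL ÷ 28.79182 mL/hr = 1.703543 hr

1.7 hours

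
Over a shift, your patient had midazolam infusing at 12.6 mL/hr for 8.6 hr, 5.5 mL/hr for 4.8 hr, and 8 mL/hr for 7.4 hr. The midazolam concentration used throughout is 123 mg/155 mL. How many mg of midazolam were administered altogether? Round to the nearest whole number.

Concentration = 123 mg ÷ 155 mL = 0.7935484 mg/mL
Stage 1: 12.6 mL/hr × 8.6 hr = 108.36 mL → 108.36 mL × 0.7935484 mg/mL = 85.9889 mg
Stage 2: 5.5 mL/hr × 4.8 hr = 26.4 mL → 26.4 mL × 0.7935484 mg/mL = 20.94968 mg
Stage 3: 8 mL/hr × 7.4 hr = 59.2 mL → 59.2 mL × 0.7935484 mg/mL = 46.97806 mg
Total = 85.9889 + 20.94968 + 46.97806 = 153.9166 mg

154 mg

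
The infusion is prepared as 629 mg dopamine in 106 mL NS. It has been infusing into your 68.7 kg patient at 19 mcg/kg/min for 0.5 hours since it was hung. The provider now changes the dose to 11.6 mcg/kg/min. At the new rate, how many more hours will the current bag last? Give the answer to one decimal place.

12.3 hours

Initial rate:
Dose = 19 mcg/kg/min × 68.7 kg = 1305.3 mcg/min
1305.3 mcg/min × 60 min/hr = 78318 mcg/hr
Concentration = 629 mg ÷ 106 mL = 5.933962 mg/mL = 5933.962 mcg/mL
Rate = 78318 mcg/hr ÷ 5933.962 mcg/mL = 13.19826 mL/hr
Volume infused so far = 13.19826 mL/hr × 0.5 hr = 6.599132 mL
Volume remaining = 106 − 6.599132 = 99.40087 mL
New rate:
Dose = 11.6 mcg/kg/min × 68.7 kg = 796.92 mcg/min
796.92 mcg/min × 60 min/hr = 47815.2 mcg/hr
Rate = 47815.2 mcg/hr ÷ 5933.962 mcg/mL = 8.057887 mL/hr
Time remaining = 99.40087 mL ÷ 8.057887 mL/hr = 12.33585 hr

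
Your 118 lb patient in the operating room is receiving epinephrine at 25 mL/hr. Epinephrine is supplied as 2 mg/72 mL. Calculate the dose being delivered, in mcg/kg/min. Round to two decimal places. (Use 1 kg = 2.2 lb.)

Weight = 118 lb ÷ 2.2 lb/kg = 53.63636 kg
Concentration = 2 mg ÷ 72 mL = 0.02777778 mg/mL = 27.77778 mcg/mL
Drug rate = 25 mL/hr × 27.77778 mcg/mL = 694.4444 mcg/hr
694.4444 mcg/hr ÷ 60 min/hr = 11.57407 mcg/min
11.57407 mcg/min ÷ 53.63636 kg = 0.2157878 mcg/kg/min

0.22 mcg/kg/min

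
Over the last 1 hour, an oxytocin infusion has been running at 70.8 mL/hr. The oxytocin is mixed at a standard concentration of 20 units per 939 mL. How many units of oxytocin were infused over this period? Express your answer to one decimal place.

Concentration = 20 units ÷ 939 mL = 0.02129925 units/mL = 21.29925 milliunits/mL
Drug rate = 70.8 mL/hr × 21.29925 milliunits/mL = 1507.987 milliunits/hr
Total = 1507.987 milliunits/hr × 1 hr = 1507.987 milliunits = 1.507987 units

1.5 units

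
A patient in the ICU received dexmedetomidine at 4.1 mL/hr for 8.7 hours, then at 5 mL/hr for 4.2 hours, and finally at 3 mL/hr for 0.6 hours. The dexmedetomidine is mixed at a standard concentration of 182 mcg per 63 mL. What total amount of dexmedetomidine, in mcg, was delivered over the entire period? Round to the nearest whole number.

Concentration = 182 mcg ÷ 63 mL = 2.888889 mcg/mL
Stage 1: 4.1 mL/hr × 8.7 hr = 35.67 mL → 35.67 mL × 2.888889 mcg/mL = 103.0467 mcg
Stage 2: 5 mL/hr × 4.2 hr = 21 mL → 21 mL × 2.888889 mcg/mL = 60.66667 mcg
Stage 3: 3 mL/hr × 0.6 hr = 1.8 mL → 1.8 mL × 2.888889 mcg/mL = 5.2 mcg
Total = 103.0467 + 60.66667 + 5.2 = 168.9133 mcg

169 mcg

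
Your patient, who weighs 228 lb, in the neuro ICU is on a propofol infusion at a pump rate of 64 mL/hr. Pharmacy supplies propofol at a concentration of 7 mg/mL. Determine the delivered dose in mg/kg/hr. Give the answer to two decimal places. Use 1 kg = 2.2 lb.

4.32 mg/kg/hr

Weight = 228 lb ÷ 2.2 lb/kg = 103.6364 kg
Drug rate = 64 mL/hr × 7 mg/mL = 448 mg/hr
448 mg/hr ÷ 103.6364 kg = 4.322807 mg/kg/hr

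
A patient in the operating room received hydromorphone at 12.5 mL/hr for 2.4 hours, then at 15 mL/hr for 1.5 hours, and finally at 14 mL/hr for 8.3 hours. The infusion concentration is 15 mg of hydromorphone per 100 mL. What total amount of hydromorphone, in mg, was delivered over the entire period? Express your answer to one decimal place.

25.3 mg

Concentration = 15 mg ÷ 100 mL = 0.15 mg/mL
Stage 1: 12.5 mL/hr × 2.4 hr = 30 mL → 30 mL × 0.15 mg/mL = 4.5 mg
Stage 2: 15 mL/hr × 1.5 hr = 22.5 mL → 22.5 mL × 0.15 mg/mL = 3.375 mg
Stage 3: 14 mL/hr × 8.3 hr = 116.2 mL → 116.2 mL × 0.15 mg/mL = 17.43 mg
Total = 4.5 + 3.375 + 17.43 = 25.305 mg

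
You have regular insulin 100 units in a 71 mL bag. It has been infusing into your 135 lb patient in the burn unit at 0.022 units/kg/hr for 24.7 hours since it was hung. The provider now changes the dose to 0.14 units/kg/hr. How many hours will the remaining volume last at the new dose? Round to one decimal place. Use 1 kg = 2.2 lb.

Initial rate:
Weight = 135 lb ÷ 2.2 lb/kg = 61.36364 kg
Dose = 0.022 units/kg/hr × 61.36364 kg = 1.35 units/hr
Concentration = 100 units ÷ 71 mL = 1.408451 units/mL
Rate = 1.35 units/hr ÷ 1.408451 units/mL = 0.9585 mL/hr
Volume infused so far = 0.9585 mL/hr × 24.7 hr = 23.67495 mL
Volume remaining = 71 − 23.67495 = 47.32505 mL
New rate:
Dose = 0.14 units/kg/hr × 61.36364 kg = 8.590909 units/hr
Rate = 8.590909 units/hr ÷ 1.408451 units/mL = 6.099545 mL/hr
Time remaining = 47.32505 mL ÷ 6.099545 mL/hr = 7.758783 hr

7.8 hours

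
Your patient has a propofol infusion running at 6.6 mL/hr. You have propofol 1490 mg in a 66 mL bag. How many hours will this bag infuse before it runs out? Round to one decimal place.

10.0 hours

Duration = 66 mL ÷ 6.6 mL/hr = 10 hr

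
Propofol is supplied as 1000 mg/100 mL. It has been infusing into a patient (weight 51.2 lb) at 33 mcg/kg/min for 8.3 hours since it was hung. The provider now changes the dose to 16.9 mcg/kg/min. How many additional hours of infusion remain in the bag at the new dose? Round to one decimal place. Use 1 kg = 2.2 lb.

26.2 hours

Initial rate:
Weight = 51.2 lb ÷ 2.2 lb/kg = 23.27273 kg
Dose = 33 mcg/kg/min × 23.27273 kg = 768 mcg/min
768 mcg/min × 60 min/hr = 46080 mcg/hr
Concentration = 1000 mg ÷ 100 mL = 10 mg/mL = 10000 mcg/mL
Rate = 46080 mcg/hr ÷ 10000 mcg/mL = 4.608 mL/hr
Volume infused so far = 4.608 mL/hr × 8.3 hr = 38.2464 mL
Volume remaining = 100 − 38.2464 = 61.7536 mL
New rate:
Dose = 16.9 mcg/kg/min × 23.27273 kg = 393.3091 mcg/min
393.3091 mcg/min × 60 min/hr = 23598.55 mcg/hr
Rate = 23598.55 mcg/hr ÷ 10000 mcg/mL = 2.359855 mL/hr
Time remaining = 61.7536 mL ÷ 2.359855 mL/hr = 26.16839 hr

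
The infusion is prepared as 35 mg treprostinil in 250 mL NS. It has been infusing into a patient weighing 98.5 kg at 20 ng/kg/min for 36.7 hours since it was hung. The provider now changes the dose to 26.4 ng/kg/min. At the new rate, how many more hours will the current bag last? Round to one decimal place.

196.5 hours

Initial rate:
Dose = 20 ng/kg/min × 98.5 kg = 1970 ng/min
1970 ng/min × 60 min/hr = 118200 ng/hr
Concentration = 35 mg ÷ 250 mL = 0.14 mg/mL = 140000 ng/mL
Rate = 118200 ng/hr ÷ 140000 ng/mL = 0.8442857 mL/hr
Volume infused so far = 0.8442857 mL/hr × 36.7 hr = 30.98529 mL
Volume remaining = 250 − 30.98529 = 219.0147 mL
New rate:
Dose = 26.4 ng/kg/min × 98.5 kg = 2600.4 ng/min
2600.4 ng/min × 60 min/hr = 156024 ng/hr
Rate = 156024 ng/hr ÷ 140000 ng/mL = 1.114457 mL/hr
Time remaining = 219.0147 mL ÷ 1.114457 mL/hr = 196.5214 hr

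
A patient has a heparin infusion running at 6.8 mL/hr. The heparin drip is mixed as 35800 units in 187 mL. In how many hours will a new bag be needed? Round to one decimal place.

27.5 hours

Duration = 187 mL ÷ 6.8 mL/hr = 27.5 hr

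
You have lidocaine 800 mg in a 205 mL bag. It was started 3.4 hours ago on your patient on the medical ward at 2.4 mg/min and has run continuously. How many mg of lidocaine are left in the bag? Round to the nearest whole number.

2.4 mg/min × 60 min/hr = 144 mg/hr
Concentration = 800 mg ÷ 205 mL = 3.902439 mg/mL
Rate = 144 mg/hr ÷ 3.902439 mg/mL = 36.9 mL/hr
Volume infused = 36.9 mL/hr × 3.4 hr = 125.46 mL
Volume remaining = 205 − 125.46 = 79.54 mL
Drug remaining = 79.54 mL × 3.902439 mg/mL = 310.4 mg

310 mg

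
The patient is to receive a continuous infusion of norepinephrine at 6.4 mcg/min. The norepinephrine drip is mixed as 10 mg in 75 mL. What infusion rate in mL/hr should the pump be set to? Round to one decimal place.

6.4 mcg/min × 60 min/hr = 384 mcg/hr
Concentration = 10 mg ÷ 75 mL = 0.1333333 mg/mL = 133.3333 mcg/mL
Rate = 384 mcg/hr ÷ 133.3333 mcg/mL = 2.88 mL/hr

2.9 mL/hr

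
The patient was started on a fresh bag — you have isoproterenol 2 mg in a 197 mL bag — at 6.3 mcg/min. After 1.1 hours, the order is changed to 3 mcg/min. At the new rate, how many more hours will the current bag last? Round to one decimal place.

8.8 hours

Initial rate:
6.3 mcg/min × 60 min/hr = 378 mcg/hr
Concentration = 2 mg ÷ 197 mL = 0.01015228 mg/mL = 10.15228 mcg/mL
Rate = 378 mcg/hr ÷ 10.15228 mcg/mL = 37.233 mL/hr
Volume infused so far = 37.233 mL/hr × 1.1 hr = 40.9563 mL
Volume remaining = 197 − 40.9563 = 156.0437 mL
New rate:
3 mcg/min × 60 min/hr = 180 mcg/hr
Rate = 180 mcg/hr ÷ 10.15228 mcg/mL = 17.73 mL/hr
Time remaining = 156.0437 mL ÷ 17.73 mL/hr = 8.801111 hr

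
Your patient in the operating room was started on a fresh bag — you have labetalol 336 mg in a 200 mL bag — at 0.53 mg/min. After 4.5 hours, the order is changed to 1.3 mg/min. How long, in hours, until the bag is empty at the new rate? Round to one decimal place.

2.5 hours

Initial rate:
0.53 mg/min × 60 min/hr = 31.8 mg/hr
Concentration = 336 mg ÷ 200 mL = 1.68 mg/mL
Rate = 31.8 mg/hr ÷ 1.68 mg/mL = 18.92857 mL/hr
Volume infused so far = 18.92857 mL/hr × 4.5 hr = 85.17857 mL
Volume remaining = 200 − 85.17857 = 114.8214 mL
New rate:
1.3 mg/min × 60 min/hr = 78 mg/hr
Rate = 78 mg/hr ÷ 1.68 mg/mL = 46.42857 mL/hr
Time remaining = 114.8214 mL ÷ 46.42857 mL/hr = 2.473077 hr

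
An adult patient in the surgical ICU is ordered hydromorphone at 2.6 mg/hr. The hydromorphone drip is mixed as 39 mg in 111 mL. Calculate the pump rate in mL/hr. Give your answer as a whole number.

Concentration = 39 mg ÷ 111 mL = 0.3513514 mg/mL
Rate = 2.6 mg/hr ÷ 0.3513514 mg/mL = 7.4 mL/hr

7 mL/hr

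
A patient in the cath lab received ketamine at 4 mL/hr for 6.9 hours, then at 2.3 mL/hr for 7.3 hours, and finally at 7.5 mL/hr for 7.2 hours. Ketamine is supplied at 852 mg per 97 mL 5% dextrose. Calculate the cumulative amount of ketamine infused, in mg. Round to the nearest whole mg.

Concentration = 852 mg ÷ 97 mL = 8.783505 mg/mL
Stage 1: 4 mL/hr × 6.9 hr = 27.6 mL → 27.6 mL × 8.783505 mg/mL = 242.4247 mg
Stage 2: 2.3 mL/hr × 7.3 hr = 16.79 mL → 16.79 mL × 8.783505 mg/mL = 147.4751 mg
Stage 3: 7.5 mL/hr × 7.2 hr = 54 mL → 54 mL × 8.783505 mg/mL = 474.3093 mg
Total = 242.4247 + 147.4751 + 474.3093 = 864.2091 mg

864 mg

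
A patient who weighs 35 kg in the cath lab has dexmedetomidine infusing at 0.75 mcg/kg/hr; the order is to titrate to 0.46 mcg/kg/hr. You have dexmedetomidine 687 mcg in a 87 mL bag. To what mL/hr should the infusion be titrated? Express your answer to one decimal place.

Dose = 0.46 mcg/kg/hr × 35 kg = 16.1 mcg/hr
Concentration = 687 mcg ÷ 87 mL = 7.896552 mcg/mL
Rate = 16.1 mcg/hr ÷ 7.896552 mcg/mL = 2.038865 mL/hr

2.0 mL/hr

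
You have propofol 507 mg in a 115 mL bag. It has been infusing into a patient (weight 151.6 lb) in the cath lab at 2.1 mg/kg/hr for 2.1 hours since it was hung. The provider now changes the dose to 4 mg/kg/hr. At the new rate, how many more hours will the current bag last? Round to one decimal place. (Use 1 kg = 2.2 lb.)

0.7 hours

Initial rate:
Weight = 151.6 lb ÷ 2.2 lb/kg = 68.90909 kg
Dose = 2.1 mg/kg/hr × 68.90909 kg = 144.7091 mg/hr
Concentration = 507 mg ÷ 115 mL = 4.408696 mg/mL
Rate = 144.7091 mg/hr ÷ 4.408696 mg/mL = 32.82356 mL/hr
Volume infused so far = 32.82356 mL/hr × 2.1 hr = 68.92948 mL
Volume remaining = 115 − 68.92948 = 46.07052 mL
New rate:
Dose = 4 mg/kg/hr × 68.90909 kg = 275.6364 mg/hr
Rate = 275.6364 mg/hr ÷ 4.408696 mg/mL = 62.52107 mL/hr
Time remaining = 46.07052 mL ÷ 62.52107 mL/hr = 0.7368799 hr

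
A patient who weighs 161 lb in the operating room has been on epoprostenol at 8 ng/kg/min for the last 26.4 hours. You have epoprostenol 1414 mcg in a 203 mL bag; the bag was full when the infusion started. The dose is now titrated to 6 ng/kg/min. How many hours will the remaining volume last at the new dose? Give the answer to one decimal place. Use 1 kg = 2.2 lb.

Initial rate:
Weight = 161 lb ÷ 2.2 lb/kg = 73.18182 kg
Dose = 8 ng/kg/min × 73.18182 kg = 585.4545 ng/min
585.4545 ng/min × 60 min/hr = 35127.27 ng/hr
Concentration = 1414 mcg ÷ 203 mL = 6.965517 mcg/mL = 6965.517 ng/mL
Rate = 35127.27 ng/hr ÷ 6965.517 ng/mL = 5.043024 mL/hr
Volume infused so far = 5.043024 mL/hr × 26.4 hr = 133.1358 mL
Volume remaining = 203 − 133.1358 = 69.86416 mL
New rate:
Dose = 6 ng/kg/min × 73.18182 kg = 439.0909 ng/min
439.0909 ng/min × 60 min/hr = 26345.45 ng/hr
Rate = 26345.45 ng/hr ÷ 6965.517 ng/mL = 3.782268 mL/hr
Time remaining = 69.86416 mL ÷ 3.782268 mL/hr = 18.4715 hr

18.5 hours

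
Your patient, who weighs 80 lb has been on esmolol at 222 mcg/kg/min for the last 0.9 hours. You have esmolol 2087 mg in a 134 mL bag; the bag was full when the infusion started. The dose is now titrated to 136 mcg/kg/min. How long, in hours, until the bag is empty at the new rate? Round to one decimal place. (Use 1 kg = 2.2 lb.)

5.6 hours

Initial rate:
Weight = 80 lb ÷ 2.2 lb/kg = 36.36364 kg
Dose = 222 mcg/kg/min × 36.36364 kg = 8072.727 mcg/min
8072.727 mcg/min × 60 min/hr = 484363.6 mcg/hr
Concentration = 2087 mg ÷ 134 mL = 15.57463 mg/mL = 15574.63 mcg/mL
Rate = 484363.6 mcg/hr ÷ 15574.63 mcg/mL = 31.09953 mL/hr
Volume infused so far = 31.09953 mL/hr × 0.9 hr = 27.98958 mL
Volume remaining = 134 − 27.98958 = 106.0104 mL
New rate:
Dose = 136 mcg/kg/min × 36.36364 kg = 4945.455 mcg/min
4945.455 mcg/min × 60 min/hr = 296727.3 mcg/hr
Rate = 296727.3 mcg/hr ÷ 15574.63 mcg/mL = 19.05197 mL/hr
Time remaining = 106.0104 mL ÷ 19.05197 mL/hr = 5.564277 hr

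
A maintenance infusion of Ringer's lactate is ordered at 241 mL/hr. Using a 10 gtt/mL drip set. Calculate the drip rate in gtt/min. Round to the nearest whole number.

40 gtt/min

241 mL/hr ÷ 60 min/hr = 4.016667 mL/min
4.016667 mL/min × 10 gtt/mL = 40.16667 gtt/min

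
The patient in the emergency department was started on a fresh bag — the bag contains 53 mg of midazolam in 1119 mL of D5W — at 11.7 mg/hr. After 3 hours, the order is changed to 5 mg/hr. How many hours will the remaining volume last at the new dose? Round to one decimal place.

Initial rate:
Concentration = 53 mg ÷ 1119 mL = 0.04736372 mg/mL
Rate = 11.7 mg/hr ÷ 0.04736372 mg/mL = 247.0245 mL/hr
Volume infused so far = 247.0245 mL/hr × 3 hr = 741.0736 mL
Volume remaining = 1119 − 741.0736 = 377.9264 mL
New rate:
Rate = 5 mg/hr ÷ 0.04736372 mg/mL = 105.566 mL/hr
Time remaining = 377.9264 mL ÷ 105.566 mL/hr = 3.58 hr

3.6 hours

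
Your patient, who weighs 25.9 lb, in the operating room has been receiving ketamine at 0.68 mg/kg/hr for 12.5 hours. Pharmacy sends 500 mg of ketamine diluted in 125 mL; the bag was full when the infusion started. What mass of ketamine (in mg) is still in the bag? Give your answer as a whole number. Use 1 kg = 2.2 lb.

Weight = 25.9 lb ÷ 2.2 lb/kg = 11.77273 kg
Dose = 0.68 mg/kg/hr × 11.77273 kg = 8.005455 mg/hr
Concentration = 500 mg ÷ 125 mL = 4 mg/mL
Rate = 8.005455 mg/hr ÷ 4 mg/mL = 2.001364 mL/hr
Volume infused = 2.001364 mL/hr × 12.5 hr = 25.01705 mL
Volume remaining = 125 − 25.01705 = 99.98295 mL
Drug remaining = 99.98295 mL × 4 mg/mL = 399.9318 mg

400 mg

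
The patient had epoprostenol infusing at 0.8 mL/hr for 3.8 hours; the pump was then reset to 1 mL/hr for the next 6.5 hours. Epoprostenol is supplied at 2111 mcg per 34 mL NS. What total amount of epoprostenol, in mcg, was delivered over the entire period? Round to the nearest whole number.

592 mcg

Concentration = 2111 mcg ÷ 34 mL = 62.08824 mcg/mL
Stage 1: 0.8 mL/hr × 3.8 hr = 3.04 mL → 3.04 mL × 62.08824 mcg/mL = 188.7482 mcg
Stage 2: 1 mL/hr × 6.5 hr = 6.5 mL → 6.5 mL × 62.08824 mcg/mL = 403.5735 mcg
Total = 188.7482 + 403.5735 = 592.3218 mcg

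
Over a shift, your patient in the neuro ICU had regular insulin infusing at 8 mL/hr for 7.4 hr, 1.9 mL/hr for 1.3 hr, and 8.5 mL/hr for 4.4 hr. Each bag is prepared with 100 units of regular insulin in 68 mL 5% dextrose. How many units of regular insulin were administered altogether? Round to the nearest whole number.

146 units

Concentration = 100 units ÷ 68 mL = 1.470588 units/mL
Stage 1: 8 mL/hr × 7.4 hr = 59.2 mL → 59.2 mL × 1.470588 units/mL = 87.05882 units
Stage 2: 1.9 mL/hr × 1.3 hr = 2.47 mL → 2.47 mL × 1.470588 units/mL = 3.632353 units
Stage 3: 8.5 mL/hr × 4.4 hr = 37.4 mL → 37.4 mL × 1.470588 units/mL = 55 units
Total = 87.05882 + 3.632353 + 55 = 145.6912 units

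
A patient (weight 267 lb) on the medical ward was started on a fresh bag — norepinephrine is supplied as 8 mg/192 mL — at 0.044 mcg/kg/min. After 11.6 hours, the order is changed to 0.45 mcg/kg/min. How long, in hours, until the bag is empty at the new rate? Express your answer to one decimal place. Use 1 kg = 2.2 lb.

1.3 hours

Initial rate:
Weight = 267 lb ÷ 2.2 lb/kg = 121.3636 kg
Dose = 0.044 mcg/kg/min × 121.3636 kg = 5.34 mcg/min
5.34 mcg/min × 60 min/hr = 320.4 mcg/hr
Concentration = 8 mg ÷ 192 mL = 0.04166667 mg/mL = 41.66667 mcg/mL
Rate = 320.4 mcg/hr ÷ 41.66667 mcg/mL = 7.6896 mL/hr
Volume infused so far = 7.6896 mL/hr × 11.6 hr = 89.19936 mL
Volume remaining = 192 − 89.19936 = 102.8006 mL
New rate:
Dose = 0.45 mcg/kg/min × 121.3636 kg = 54.61364 mcg/min
54.61364 mcg/min × 60 min/hr = 3276.818 mcg/hr
Rate = 3276.818 mcg/hr ÷ 41.66667 mcg/mL = 78.64364 mL/hr
Time remaining = 102.8006 mL ÷ 78.64364 mL/hr = 1.30717 hr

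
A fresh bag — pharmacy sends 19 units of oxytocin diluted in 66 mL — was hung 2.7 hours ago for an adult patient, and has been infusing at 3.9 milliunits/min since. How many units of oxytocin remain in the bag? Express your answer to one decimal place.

18.4 units

3.9 milliunits/min × 60 min/hr = 234 milliunits/hr
Concentration = 19 units ÷ 66 mL = 0.2878788 units/mL = 287.8788 milliunits/mL
Rate = 234 milliunits/hr ÷ 287.8788 milliunits/mL = 0.8128421 mL/hr
Volume infused = 0.8128421 mL/hr × 2.7 hr = 2.194674 mL
Volume remaining = 66 − 2.194674 = 63.80533 mL
Drug remaining = 63.80533 mL × 287.8788 milliunits/mL = 18368.2 milliunits = 18.3682 units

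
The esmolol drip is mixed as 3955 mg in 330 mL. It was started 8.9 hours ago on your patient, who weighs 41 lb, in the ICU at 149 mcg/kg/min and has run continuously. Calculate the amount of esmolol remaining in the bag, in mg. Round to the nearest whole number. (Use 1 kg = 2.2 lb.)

2472 mg

Weight = 41 lb ÷ 2.2 lb/kg = 18.63636 kg
Dose = 149 mcg/kg/min × 18.63636 kg = 2776.818 mcg/min
2776.818 mcg/min × 60 min/hr = 166609.1 mcg/hr
Concentration = 3955 mg ÷ 330 mL = 11.98485 mg/mL = 11984.85 mcg/mL
Rate = 166609.1 mcg/hr ÷ 11984.85 mcg/mL = 13.90164 mL/hr
Volume infused = 13.90164 mL/hr × 8.9 hr = 123.7246 mL
Volume remaining = 330 − 123.7246 = 206.2754 mL
Drug remaining = 206.2754 mL × 11984.85 mcg/mL = 2472179 mcg = 2472.179 mg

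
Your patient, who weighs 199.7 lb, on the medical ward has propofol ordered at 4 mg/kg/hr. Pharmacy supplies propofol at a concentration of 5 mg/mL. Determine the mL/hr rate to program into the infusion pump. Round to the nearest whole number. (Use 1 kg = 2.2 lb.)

73 mL/hr

Weight = 199.7 lb ÷ 2.2 lb/kg = 90.77273 kg
Dose = 4 mg/kg/hr × 90.77273 kg = 363.0909 mg/hr
Rate = 363.0909 mg/hr ÷ 5 mg/mL = 72.61818 mL/hr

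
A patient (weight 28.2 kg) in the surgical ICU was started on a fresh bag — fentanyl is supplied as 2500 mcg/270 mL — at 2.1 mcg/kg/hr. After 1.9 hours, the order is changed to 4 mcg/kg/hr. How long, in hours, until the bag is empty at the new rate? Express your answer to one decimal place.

21.2 hours

Initial rate:
Dose = 2.1 mcg/kg/hr × 28.2 kg = 59.22 mcg/hr
Concentration = 2500 mcg ÷ 270 mL = 9.259259 mcg/mL
Rate = 59.22 mcg/hr ÷ 9.259259 mcg/mL = 6.39576 mL/hr
Volume infused so far = 6.39576 mL/hr × 1.9 hr = 12.15194 mL
Volume remaining = 270 − 12.15194 = 257.8481 mL
New rate:
Dose = 4 mcg/kg/hr × 28.2 kg = 112.8 mcg/hr
Rate = 112.8 mcg/hr ÷ 9.259259 mcg/mL = 12.1824 mL/hr
Time remaining = 257.8481 mL ÷ 12.1824 mL/hr = 21.16562 hr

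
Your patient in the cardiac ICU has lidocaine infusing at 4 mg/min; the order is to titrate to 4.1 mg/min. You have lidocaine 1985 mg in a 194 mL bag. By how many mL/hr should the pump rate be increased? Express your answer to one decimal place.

0.6 mL/hr

At the current dose:
4 mg/min × 60 min/hr = 240 mg/hr
Concentration = 1985 mg ÷ 194 mL = 10.23196 mg/mL
Rate = 240 mg/hr ÷ 10.23196 mg/mL = 23.45592 mL/hr
At the new dose:
4.1 mg/min × 60 min/hr = 246 mg/hr
Rate = 246 mg/hr ÷ 10.23196 mg/mL = 24.04232 mL/hr
Change = 24.04232 − 23.45592 = 0.586398 mL/hr → 0.586398 mL/hr increase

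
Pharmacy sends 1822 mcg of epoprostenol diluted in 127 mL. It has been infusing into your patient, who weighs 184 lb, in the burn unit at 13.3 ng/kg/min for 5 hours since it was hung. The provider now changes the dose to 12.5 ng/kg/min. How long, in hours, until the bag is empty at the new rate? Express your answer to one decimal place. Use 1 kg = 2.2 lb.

Initial rate:
Weight = 184 lb ÷ 2.2 lb/kg = 83.63636 kg
Dose = 13.3 ng/kg/min × 83.63636 kg = 1112.364 ng/min
1112.364 ng/min × 60 min/hr = 66741.82 ng/hr
Concentration = 1822 mcg ÷ 127 mL = 14.34646 mcg/mL = 14346.46 ng/mL
Rate = 66741.82 ng/hr ÷ 14346.46 ng/mL = 4.652146 mL/hr
Volume infused so far = 4.652146 mL/hr × 5 hr = 23.26073 mL
Volume remaining = 127 − 23.26073 = 103.7393 mL
New rate:
Dose = 12.5 ng/kg/min × 83.63636 kg = 1045.455 ng/min
1045.455 ng/min × 60 min/hr = 62727.27 ng/hr
Rate = 62727.27 ng/hr ÷ 14346.46 ng/mL = 4.372318 mL/hr
Time remaining = 103.7393 mL ÷ 4.372318 mL/hr = 23.72638 hr

23.7 hours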